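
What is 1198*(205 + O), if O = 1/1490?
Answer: 182965149/745 ≈ 2.4559e+5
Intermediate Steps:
O = 1/1490 ≈ 0.00067114
1198*(205 + O) = 1198*(205 + 1/1490) = 1198*(305451/1490) = 182965149/745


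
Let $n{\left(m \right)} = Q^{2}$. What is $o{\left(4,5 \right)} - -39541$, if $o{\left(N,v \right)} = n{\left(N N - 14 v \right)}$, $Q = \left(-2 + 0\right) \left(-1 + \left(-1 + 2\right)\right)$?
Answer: $39541$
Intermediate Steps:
$Q = 0$ ($Q = - 2 \left(-1 + 1\right) = \left(-2\right) 0 = 0$)
$n{\left(m \right)} = 0$ ($n{\left(m \right)} = 0^{2} = 0$)
$o{\left(N,v \right)} = 0$
$o{\left(4,5 \right)} - -39541 = 0 - -39541 = 0 + 39541 = 39541$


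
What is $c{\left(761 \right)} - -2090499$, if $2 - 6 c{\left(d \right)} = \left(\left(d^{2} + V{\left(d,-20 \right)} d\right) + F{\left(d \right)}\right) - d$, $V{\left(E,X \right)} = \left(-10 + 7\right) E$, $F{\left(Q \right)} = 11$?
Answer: $\frac{6850994}{3} \approx 2.2837 \cdot 10^{6}$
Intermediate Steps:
$V{\left(E,X \right)} = - 3 E$
$c{\left(d \right)} = - \frac{3}{2} + \frac{d^{2}}{3} + \frac{d}{6}$ ($c{\left(d \right)} = \frac{1}{3} - \frac{\left(\left(d^{2} + - 3 d d\right) + 11\right) - d}{6} = \frac{1}{3} - \frac{\left(\left(d^{2} - 3 d^{2}\right) + 11\right) - d}{6} = \frac{1}{3} - \frac{\left(- 2 d^{2} + 11\right) - d}{6} = \frac{1}{3} - \frac{\left(11 - 2 d^{2}\right) - d}{6} = \frac{1}{3} - \frac{11 - d - 2 d^{2}}{6} = \frac{1}{3} + \left(- \frac{11}{6} + \frac{d^{2}}{3} + \frac{d}{6}\right) = - \frac{3}{2} + \frac{d^{2}}{3} + \frac{d}{6}$)
$c{\left(761 \right)} - -2090499 = \left(- \frac{3}{2} + \frac{761^{2}}{3} + \frac{1}{6} \cdot 761\right) - -2090499 = \left(- \frac{3}{2} + \frac{1}{3} \cdot 579121 + \frac{761}{6}\right) + 2090499 = \left(- \frac{3}{2} + \frac{579121}{3} + \frac{761}{6}\right) + 2090499 = \frac{579497}{3} + 2090499 = \frac{6850994}{3}$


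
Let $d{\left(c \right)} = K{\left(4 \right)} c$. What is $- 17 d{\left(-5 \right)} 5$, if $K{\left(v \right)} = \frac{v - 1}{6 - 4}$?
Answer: $\frac{1275}{2} \approx 637.5$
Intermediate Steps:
$K{\left(v \right)} = - \frac{1}{2} + \frac{v}{2}$ ($K{\left(v \right)} = \frac{-1 + v}{2} = \left(-1 + v\right) \frac{1}{2} = - \frac{1}{2} + \frac{v}{2}$)
$d{\left(c \right)} = \frac{3 c}{2}$ ($d{\left(c \right)} = \left(- \frac{1}{2} + \frac{1}{2} \cdot 4\right) c = \left(- \frac{1}{2} + 2\right) c = \frac{3 c}{2}$)
$- 17 d{\left(-5 \right)} 5 = - 17 \cdot \frac{3}{2} \left(-5\right) 5 = \left(-17\right) \left(- \frac{15}{2}\right) 5 = \frac{255}{2} \cdot 5 = \frac{1275}{2}$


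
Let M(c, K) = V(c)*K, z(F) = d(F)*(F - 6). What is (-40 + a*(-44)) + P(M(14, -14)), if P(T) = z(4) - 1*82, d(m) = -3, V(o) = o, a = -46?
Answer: 1908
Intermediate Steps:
z(F) = 18 - 3*F (z(F) = -3*(F - 6) = -3*(-6 + F) = 18 - 3*F)
M(c, K) = K*c (M(c, K) = c*K = K*c)
P(T) = -76 (P(T) = (18 - 3*4) - 1*82 = (18 - 12) - 82 = 6 - 82 = -76)
(-40 + a*(-44)) + P(M(14, -14)) = (-40 - 46*(-44)) - 76 = (-40 + 2024) - 76 = 1984 - 76 = 1908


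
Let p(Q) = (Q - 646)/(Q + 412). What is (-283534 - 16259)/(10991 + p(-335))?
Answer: -23084061/845326 ≈ -27.308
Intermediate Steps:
p(Q) = (-646 + Q)/(412 + Q)
(-283534 - 16259)/(10991 + p(-335)) = (-283534 - 16259)/(10991 + (-646 - 335)/(412 - 335)) = -299793/(10991 - 981/77) = -299793/845326/77 = -299793*77/845326 = -23084061/845326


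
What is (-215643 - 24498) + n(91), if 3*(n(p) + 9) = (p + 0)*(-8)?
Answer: -721178/3 ≈ -2.4039e+5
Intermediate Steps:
n(p) = -9 - 8*p/3 (n(p) = -9 + ((p + 0)*(-8))/3 = -9 + (p*(-8))/3 = -9 + (-8*p)/3 = -9 - 8*p/3)
(-215643 - 24498) + n(91) = (-215643 - 24498) + (-9 - 8/3*91) = -240141 + (-9 - 728/3) = -240141 - 755/3 = -721178/3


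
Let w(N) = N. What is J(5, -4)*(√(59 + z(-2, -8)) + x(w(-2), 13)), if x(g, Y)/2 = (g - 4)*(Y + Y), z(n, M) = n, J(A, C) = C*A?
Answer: 6240 - 20*√57 ≈ 6089.0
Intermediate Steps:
J(A, C) = A*C
x(g, Y) = 4*Y*(-4 + g) (x(g, Y) = 2*((g - 4)*(Y + Y)) = 2*((-4 + g)*(2*Y)) = 2*(2*Y*(-4 + g)) = 4*Y*(-4 + g))
J(5, -4)*(√(59 + z(-2, -8)) + x(w(-2), 13)) = (5*(-4))*(√(59 - 2) + 4*13*(-4 - 2)) = -20*(√57 + 4*13*(-6)) = -20*(√57 - 312) = -20*(-312 + √57) = 6240 - 20*√57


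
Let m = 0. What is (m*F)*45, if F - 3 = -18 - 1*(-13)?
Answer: 0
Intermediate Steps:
F = -2 (F = 3 + (-18 - 1*(-13)) = 3 + (-18 + 13) = 3 - 5 = -2)
(m*F)*45 = (0*(-2))*45 = 0*45 = 0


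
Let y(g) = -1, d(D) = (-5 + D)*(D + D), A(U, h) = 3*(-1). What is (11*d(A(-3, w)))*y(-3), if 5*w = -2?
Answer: -528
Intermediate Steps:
w = -⅖ (w = (⅕)*(-2) = -⅖ ≈ -0.40000)
A(U, h) = -3
d(D) = 2*D*(-5 + D) (d(D) = (-5 + D)*(2*D) = 2*D*(-5 + D))
(11*d(A(-3, w)))*y(-3) = (11*(2*(-3)*(-5 - 3)))*(-1) = (11*(2*(-3)*(-8)))*(-1) = (11*48)*(-1) = 528*(-1) = -528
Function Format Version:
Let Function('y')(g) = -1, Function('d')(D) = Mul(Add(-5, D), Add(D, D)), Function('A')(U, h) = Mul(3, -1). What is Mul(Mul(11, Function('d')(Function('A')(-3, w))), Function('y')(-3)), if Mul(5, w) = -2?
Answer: -528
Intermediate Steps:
w = Rational(-2, 5) (w = Mul(Rational(1, 5), -2) = Rational(-2, 5) ≈ -0.40000)
Function('A')(U, h) = -3
Function('d')(D) = Mul(2, D, Add(-5, D)) (Function('d')(D) = Mul(Add(-5, D), Mul(2, D)) = Mul(2, D, Add(-5, D)))
Mul(Mul(11, Function('d')(Function('A')(-3, w))), Function('y')(-3)) = Mul(Mul(11, Mul(2, -3, Add(-5, -3))), -1) = Mul(Mul(11, Mul(2, -3, -8)), -1) = Mul(Mul(11, 48), -1) = Mul(528, -1) = -528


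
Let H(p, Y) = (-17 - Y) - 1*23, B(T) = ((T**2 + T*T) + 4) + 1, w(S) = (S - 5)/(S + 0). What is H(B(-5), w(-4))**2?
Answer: 28561/16 ≈ 1785.1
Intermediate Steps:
w(S) = (-5 + S)/S
B(T) = 5 + 2*T**2 (B(T) = ((T**2 + T**2) + 4) + 1 = (2*T**2 + 4) + 1 = (4 + 2*T**2) + 1 = 5 + 2*T**2)
H(p, Y) = -40 - Y (H(p, Y) = (-17 - Y) - 23 = -40 - Y)
H(B(-5), w(-4))**2 = (-40 - (-5 - 4)/(-4))**2 = (-40 - (-1)*(-9)/4)**2 = (-40 - 1*9/4)**2 = (-40 - 9/4)**2 = (-169/4)**2 = 28561/16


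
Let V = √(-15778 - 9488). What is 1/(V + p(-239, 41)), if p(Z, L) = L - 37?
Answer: 2/12641 - I*√25266/25282 ≈ 0.00015822 - 0.0062872*I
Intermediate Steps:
p(Z, L) = -37 + L
V = I*√25266 (V = √(-25266) = I*√25266 ≈ 158.95*I)
1/(V + p(-239, 41)) = 1/(I*√25266 + (-37 + 41)) = 1/(I*√25266 + 4) = 1/(4 + I*√25266)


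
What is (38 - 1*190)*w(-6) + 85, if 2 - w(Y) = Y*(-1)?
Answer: 693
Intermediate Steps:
w(Y) = 2 + Y (w(Y) = 2 - Y*(-1) = 2 - (-1)*Y = 2 + Y)
(38 - 1*190)*w(-6) + 85 = (38 - 1*190)*(2 - 6) + 85 = (38 - 190)*(-4) + 85 = -152*(-4) + 85 = 608 + 85 = 693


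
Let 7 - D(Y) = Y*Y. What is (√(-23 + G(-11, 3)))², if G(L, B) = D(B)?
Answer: -25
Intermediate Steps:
D(Y) = 7 - Y² (D(Y) = 7 - Y*Y = 7 - Y²)
G(L, B) = 7 - B²
(√(-23 + G(-11, 3)))² = (√(-23 + (7 - 1*3²)))² = (√(-23 + (7 - 1*9)))² = (√(-23 + (7 - 9)))² = (√(-23 - 2))² = (√(-25))² = (5*I)² = -25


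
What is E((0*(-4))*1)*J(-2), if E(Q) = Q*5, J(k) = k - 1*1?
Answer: 0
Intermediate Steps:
J(k) = -1 + k (J(k) = k - 1 = -1 + k)
E(Q) = 5*Q
E((0*(-4))*1)*J(-2) = (5*((0*(-4))*1))*(-1 - 2) = (5*(0*1))*(-3) = (5*0)*(-3) = 0*(-3) = 0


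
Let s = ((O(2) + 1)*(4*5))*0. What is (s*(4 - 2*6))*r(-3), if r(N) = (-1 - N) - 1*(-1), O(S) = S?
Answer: 0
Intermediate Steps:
r(N) = -N (r(N) = (-1 - N) + 1 = -N)
s = 0 (s = ((2 + 1)*(4*5))*0 = (3*20)*0 = 60*0 = 0)
(s*(4 - 2*6))*r(-3) = (0*(4 - 2*6))*(-1*(-3)) = (0*(4 - 12))*3 = (0*(-8))*3 = 0*3 = 0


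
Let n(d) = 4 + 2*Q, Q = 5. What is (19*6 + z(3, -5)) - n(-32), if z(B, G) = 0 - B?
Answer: 97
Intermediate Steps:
z(B, G) = -B
n(d) = 14 (n(d) = 4 + 2*5 = 4 + 10 = 14)
(19*6 + z(3, -5)) - n(-32) = (19*6 - 1*3) - 1*14 = (114 - 3) - 14 = 111 - 14 = 97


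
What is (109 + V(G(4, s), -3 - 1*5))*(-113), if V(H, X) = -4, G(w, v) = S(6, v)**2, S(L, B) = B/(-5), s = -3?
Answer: -11865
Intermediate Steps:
S(L, B) = -B/5 (S(L, B) = B*(-1/5) = -B/5)
G(w, v) = v**2/25 (G(w, v) = (-v/5)**2 = v**2/25)
(109 + V(G(4, s), -3 - 1*5))*(-113) = (109 - 4)*(-113) = 105*(-113) = -11865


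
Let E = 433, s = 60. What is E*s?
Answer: 25980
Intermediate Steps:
E*s = 433*60 = 25980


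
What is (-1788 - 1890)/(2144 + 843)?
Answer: -3678/2987 ≈ -1.2313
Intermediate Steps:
(-1788 - 1890)/(2144 + 843) = -3678/2987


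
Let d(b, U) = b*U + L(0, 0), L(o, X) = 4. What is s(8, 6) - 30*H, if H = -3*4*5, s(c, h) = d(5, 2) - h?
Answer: 1808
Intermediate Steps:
d(b, U) = 4 + U*b (d(b, U) = b*U + 4 = U*b + 4 = 4 + U*b)
s(c, h) = 14 - h (s(c, h) = (4 + 2*5) - h = (4 + 10) - h = 14 - h)
H = -60 (H = -12*5 = -60)
s(8, 6) - 30*H = (14 - 1*6) - 30*(-60) = (14 - 6) + 1800 = 8 + 1800 = 1808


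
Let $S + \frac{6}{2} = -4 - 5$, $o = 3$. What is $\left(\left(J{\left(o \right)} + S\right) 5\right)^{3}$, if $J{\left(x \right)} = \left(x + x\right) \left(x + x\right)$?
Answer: $1728000$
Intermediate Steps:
$J{\left(x \right)} = 4 x^{2}$ ($J{\left(x \right)} = 2 x 2 x = 4 x^{2}$)
$S = -12$ ($S = -3 - 9 = -12$)
$\left(\left(J{\left(o \right)} + S\right) 5\right)^{3} = \left(\left(4 \cdot 3^{2} - 12\right) 5\right)^{3} = \left(\left(4 \cdot 9 - 12\right) 5\right)^{3} = \left(\left(36 - 12\right) 5\right)^{3} = \left(24 \cdot 5\right)^{3} = 120^{3} = 1728000$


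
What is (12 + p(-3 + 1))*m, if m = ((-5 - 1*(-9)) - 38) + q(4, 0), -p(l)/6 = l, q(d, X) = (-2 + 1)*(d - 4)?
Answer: -816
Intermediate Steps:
q(d, X) = 4 - d (q(d, X) = -(-4 + d) = 4 - d)
p(l) = -6*l
m = -34 (m = ((-5 - 1*(-9)) - 38) + (4 - 1*4) = ((-5 + 9) - 38) + (4 - 4) = (4 - 38) + 0 = -34 + 0 = -34)
(12 + p(-3 + 1))*m = (12 - 6*(-3 + 1))*(-34) = (12 - 6*(-2))*(-34) = (12 + 12)*(-34) = 24*(-34) = -816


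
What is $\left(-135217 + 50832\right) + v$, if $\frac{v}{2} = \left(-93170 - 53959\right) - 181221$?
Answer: $-741085$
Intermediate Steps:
$v = -656700$ ($v = 2 \left(\left(-93170 - 53959\right) - 181221\right) = 2 \left(-147129 - 181221\right) = 2 \left(-328350\right) = -656700$)
$\left(-135217 + 50832\right) + v = \left(-135217 + 50832\right) - 656700 = -84385 - 656700 = -741085$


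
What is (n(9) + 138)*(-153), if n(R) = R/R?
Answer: -21267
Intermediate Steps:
n(R) = 1
(n(9) + 138)*(-153) = (1 + 138)*(-153) = 139*(-153) = -21267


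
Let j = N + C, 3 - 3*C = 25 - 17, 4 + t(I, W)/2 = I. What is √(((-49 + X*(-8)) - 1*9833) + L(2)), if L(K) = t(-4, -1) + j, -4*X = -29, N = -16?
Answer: I*√89763/3 ≈ 99.868*I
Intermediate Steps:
t(I, W) = -8 + 2*I
C = -5/3 (C = 1 - (25 - 17)/3 = 1 - ⅓*8 = 1 - 8/3 = -5/3 ≈ -1.6667)
X = 29/4 (X = -¼*(-29) = 29/4 ≈ 7.2500)
j = -53/3 (j = -16 - 5/3 = -53/3 ≈ -17.667)
L(K) = -101/3 (L(K) = (-8 + 2*(-4)) - 53/3 = (-8 - 8) - 53/3 = -16 - 53/3 = -101/3)
√(((-49 + X*(-8)) - 1*9833) + L(2)) = √(((-49 + (29/4)*(-8)) - 1*9833) - 101/3) = √(((-49 - 58) - 9833) - 101/3) = √((-107 - 9833) - 101/3) = √(-9940 - 101/3) = √(-29921/3) = I*√89763/3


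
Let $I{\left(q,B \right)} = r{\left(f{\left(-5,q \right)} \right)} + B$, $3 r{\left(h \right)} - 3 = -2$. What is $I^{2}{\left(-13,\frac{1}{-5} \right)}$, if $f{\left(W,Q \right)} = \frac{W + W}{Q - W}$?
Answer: $\frac{4}{225} \approx 0.017778$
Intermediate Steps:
$f{\left(W,Q \right)} = \frac{2 W}{Q - W}$
$r{\left(h \right)} = \frac{1}{3}$ ($r{\left(h \right)} = 1 + \frac{1}{3} \left(-2\right) = 1 - \frac{2}{3} = \frac{1}{3}$)
$I{\left(q,B \right)} = \frac{1}{3} + B$
$I^{2}{\left(-13,\frac{1}{-5} \right)} = \left(\frac{1}{3} + \frac{1}{-5}\right)^{2} = \left(\frac{1}{3} - \frac{1}{5}\right)^{2} = \left(\frac{2}{15}\right)^{2} = \frac{4}{225}$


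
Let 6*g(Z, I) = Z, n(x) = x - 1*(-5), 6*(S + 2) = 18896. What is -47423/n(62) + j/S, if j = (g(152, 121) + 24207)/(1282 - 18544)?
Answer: -7729375499791/10920182868 ≈ -707.81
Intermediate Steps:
S = 9442/3 (S = -2 + (⅙)*18896 = -2 + 9448/3 = 9442/3 ≈ 3147.3)
n(x) = 5 + x (n(x) = x + 5 = 5 + x)
g(Z, I) = Z/6
j = -72697/51786 (j = ((⅙)*152 + 24207)/(1282 - 18544) = (76/3 + 24207)/(-17262) = (72697/3)*(-1/17262) = -72697/51786 ≈ -1.4038)
-47423/n(62) + j/S = -47423/(5 + 62) - 72697/(51786*9442/3) = -47423/67 - 72697/51786*3/9442 = -47423*1/67 - 72697/162987804 = -47423/67 - 72697/162987804 = -7729375499791/10920182868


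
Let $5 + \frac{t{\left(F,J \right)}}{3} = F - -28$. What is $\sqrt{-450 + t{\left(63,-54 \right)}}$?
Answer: $8 i \sqrt{3} \approx 13.856 i$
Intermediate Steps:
$t{\left(F,J \right)} = 69 + 3 F$ ($t{\left(F,J \right)} = -15 + 3 \left(F - -28\right) = -15 + 3 \left(F + 28\right) = -15 + 3 \left(28 + F\right) = -15 + \left(84 + 3 F\right) = 69 + 3 F$)
$\sqrt{-450 + t{\left(63,-54 \right)}} = \sqrt{-450 + \left(69 + 3 \cdot 63\right)} = \sqrt{-450 + \left(69 + 189\right)} = \sqrt{-450 + 258} = \sqrt{-192} = 8 i \sqrt{3}$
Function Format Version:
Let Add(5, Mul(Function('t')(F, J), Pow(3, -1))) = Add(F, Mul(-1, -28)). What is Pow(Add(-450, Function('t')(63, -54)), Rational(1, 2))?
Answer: Mul(8, I, Pow(3, Rational(1, 2))) ≈ Mul(13.856, I)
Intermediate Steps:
Function('t')(F, J) = Add(69, Mul(3, F)) (Function('t')(F, J) = Add(-15, Mul(3, Add(F, Mul(-1, -28)))) = Add(-15, Mul(3, Add(F, 28))) = Add(-15, Mul(3, Add(28, F))) = Add(-15, Add(84, Mul(3, F))) = Add(69, Mul(3, F)))
Pow(Add(-450, Function('t')(63, -54)), Rational(1, 2)) = Pow(Add(-450, Add(69, Mul(3, 63))), Rational(1, 2)) = Pow(Add(-450, Add(69, 189)), Rational(1, 2)) = Pow(Add(-450, 258), Rational(1, 2)) = Pow(-192, Rational(1, 2)) = Mul(8, I, Pow(3, Rational(1, 2)))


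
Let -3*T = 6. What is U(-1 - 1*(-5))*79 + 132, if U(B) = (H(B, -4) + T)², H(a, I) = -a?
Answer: 2976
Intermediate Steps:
T = -2 (T = -⅓*6 = -2)
U(B) = (-2 - B)² (U(B) = (-B - 2)² = (-2 - B)²)
U(-1 - 1*(-5))*79 + 132 = (2 + (-1 - 1*(-5)))²*79 + 132 = (2 + (-1 + 5))²*79 + 132 = (2 + 4)²*79 + 132 = 6²*79 + 132 = 36*79 + 132 = 2844 + 132 = 2976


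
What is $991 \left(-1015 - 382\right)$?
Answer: $-1384427$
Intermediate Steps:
$991 \left(-1015 - 382\right) = 991 \left(-1397\right) = -1384427$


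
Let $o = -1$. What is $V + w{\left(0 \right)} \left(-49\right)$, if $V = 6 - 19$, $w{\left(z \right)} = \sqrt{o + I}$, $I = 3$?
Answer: $-13 - 49 \sqrt{2} \approx -82.297$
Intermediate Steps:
$w{\left(z \right)} = \sqrt{2}$ ($w{\left(z \right)} = \sqrt{-1 + 3} = \sqrt{2}$)
$V = -13$
$V + w{\left(0 \right)} \left(-49\right) = -13 + \sqrt{2} \left(-49\right) = -13 - 49 \sqrt{2}$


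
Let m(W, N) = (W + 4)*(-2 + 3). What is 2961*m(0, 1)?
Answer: 11844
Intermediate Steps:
m(W, N) = 4 + W (m(W, N) = (4 + W)*1 = 4 + W)
2961*m(0, 1) = 2961*(4 + 0) = 2961*4 = 11844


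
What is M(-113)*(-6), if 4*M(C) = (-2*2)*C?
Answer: -678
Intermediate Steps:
M(C) = -C (M(C) = ((-2*2)*C)/4 = (-4*C)/4 = -C)
M(-113)*(-6) = -1*(-113)*(-6) = 113*(-6) = -678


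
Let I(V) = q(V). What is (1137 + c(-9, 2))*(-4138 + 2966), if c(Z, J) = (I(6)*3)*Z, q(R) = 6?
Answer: -1142700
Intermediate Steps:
I(V) = 6
c(Z, J) = 18*Z (c(Z, J) = (6*3)*Z = 18*Z)
(1137 + c(-9, 2))*(-4138 + 2966) = (1137 + 18*(-9))*(-4138 + 2966) = (1137 - 162)*(-1172) = 975*(-1172) = -1142700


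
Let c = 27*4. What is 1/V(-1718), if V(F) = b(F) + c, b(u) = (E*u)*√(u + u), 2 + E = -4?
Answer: 3/10141436788 - 859*I*√859/15212155182 ≈ 2.9582e-10 - 1.655e-6*I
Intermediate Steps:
E = -6 (E = -2 - 4 = -6)
c = 108
b(u) = -6*√2*u^(3/2) (b(u) = (-6*u)*√(u + u) = (-6*u)*√(2*u) = (-6*u)*(√2*√u) = -6*√2*u^(3/2))
V(F) = 108 - 6*√2*F^(3/2) (V(F) = -6*√2*F^(3/2) + 108 = 108 - 6*√2*F^(3/2))
1/V(-1718) = 1/(108 - 6*√2*(-1718)^(3/2)) = 1/(108 - 6*√2*(-1718*I*√1718)) = 1/(108 + 20616*I*√859)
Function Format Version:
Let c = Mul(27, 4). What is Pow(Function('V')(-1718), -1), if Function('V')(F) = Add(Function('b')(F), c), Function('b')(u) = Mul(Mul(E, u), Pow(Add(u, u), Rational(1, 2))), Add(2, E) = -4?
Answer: Add(Rational(3, 10141436788), Mul(Rational(-859, 15212155182), I, Pow(859, Rational(1, 2)))) ≈ Add(2.9582e-10, Mul(-1.6550e-6, I))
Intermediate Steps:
E = -6 (E = Add(-2, -4) = -6)
c = 108
Function('b')(u) = Mul(-6, Pow(2, Rational(1, 2)), Pow(u, Rational(3, 2))) (Function('b')(u) = Mul(Mul(-6, u), Pow(Add(u, u), Rational(1, 2))) = Mul(Mul(-6, u), Pow(Mul(2, u), Rational(1, 2))) = Mul(Mul(-6, u), Mul(Pow(2, Rational(1, 2)), Pow(u, Rational(1, 2)))) = Mul(-6, Pow(2, Rational(1, 2)), Pow(u, Rational(3, 2))))
Function('V')(F) = Add(108, Mul(-6, Pow(2, Rational(1, 2)), Pow(F, Rational(3, 2)))) (Function('V')(F) = Add(Mul(-6, Pow(2, Rational(1, 2)), Pow(F, Rational(3, 2))), 108) = Add(108, Mul(-6, Pow(2, Rational(1, 2)), Pow(F, Rational(3, 2)))))
Pow(Function('V')(-1718), -1) = Pow(Add(108, Mul(-6, Pow(2, Rational(1, 2)), Pow(-1718, Rational(3, 2)))), -1) = Pow(Add(108, Mul(-6, Pow(2, Rational(1, 2)), Mul(-1718, I, Pow(1718, Rational(1, 2))))), -1) = Pow(Add(108, Mul(20616, I, Pow(859, Rational(1, 2)))), -1)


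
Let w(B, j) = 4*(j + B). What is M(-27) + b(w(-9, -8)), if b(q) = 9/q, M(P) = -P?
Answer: 1827/68 ≈ 26.868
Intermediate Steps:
w(B, j) = 4*B + 4*j (w(B, j) = 4*(B + j) = 4*B + 4*j)
M(-27) + b(w(-9, -8)) = -1*(-27) + 9/(4*(-9) + 4*(-8)) = 27 + 9/(-36 - 32) = 27 + 9/(-68) = 27 + 9*(-1/68) = 27 - 9/68 = 1827/68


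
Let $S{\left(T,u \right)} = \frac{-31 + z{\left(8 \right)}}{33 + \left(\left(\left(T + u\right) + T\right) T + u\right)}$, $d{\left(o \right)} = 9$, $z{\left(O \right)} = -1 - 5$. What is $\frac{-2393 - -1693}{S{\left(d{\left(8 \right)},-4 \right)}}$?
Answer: $\frac{108500}{37} \approx 2932.4$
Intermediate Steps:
$z{\left(O \right)} = -6$
$S{\left(T,u \right)} = - \frac{37}{33 + u + T \left(u + 2 T\right)}$ ($S{\left(T,u \right)} = \frac{-31 - 6}{33 + \left(\left(\left(T + u\right) + T\right) T + u\right)} = - \frac{37}{33 + \left(\left(u + 2 T\right) T + u\right)} = - \frac{37}{33 + \left(T \left(u + 2 T\right) + u\right)} = - \frac{37}{33 + \left(u + T \left(u + 2 T\right)\right)} = - \frac{37}{33 + u + T \left(u + 2 T\right)}$)
$\frac{-2393 - -1693}{S{\left(d{\left(8 \right)},-4 \right)}} = \frac{-2393 - -1693}{\left(-37\right) \frac{1}{33 - 4 + 2 \cdot 9^{2} + 9 \left(-4\right)}} = \frac{-2393 + 1693}{\left(-37\right) \frac{1}{33 - 4 + 2 \cdot 81 - 36}} = - \frac{700}{\left(-37\right) \frac{1}{33 - 4 + 162 - 36}} = - \frac{700}{\left(-37\right) \frac{1}{155}} = - \frac{700}{- \frac{37}{155}} = \left(-700\right) \left(- \frac{155}{37}\right) = \frac{108500}{37}$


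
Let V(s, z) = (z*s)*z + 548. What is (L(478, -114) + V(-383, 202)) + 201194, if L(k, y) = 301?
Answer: -15425889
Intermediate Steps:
V(s, z) = 548 + s*z² (V(s, z) = (s*z)*z + 548 = s*z² + 548 = 548 + s*z²)
(L(478, -114) + V(-383, 202)) + 201194 = (301 + (548 - 383*202²)) + 201194 = (301 + (548 - 383*40804)) + 201194 = (301 + (548 - 15627932)) + 201194 = (301 - 15627384) + 201194 = -15627083 + 201194 = -15425889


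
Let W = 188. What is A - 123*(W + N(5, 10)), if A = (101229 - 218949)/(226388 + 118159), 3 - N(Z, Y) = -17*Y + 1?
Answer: -565061440/12761 ≈ -44280.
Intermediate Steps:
N(Z, Y) = 2 + 17*Y (N(Z, Y) = 3 - (-17*Y + 1) = 3 - (1 - 17*Y) = 3 + (-1 + 17*Y) = 2 + 17*Y)
A = -4360/12761 (A = -117720/344547 = -117720*1/344547 = -4360/12761 ≈ -0.34167)
A - 123*(W + N(5, 10)) = -4360/12761 - 123*(188 + (2 + 17*10)) = -4360/12761 - 123*(188 + (2 + 170)) = -4360/12761 - 123*(188 + 172) = -4360/12761 - 123*360 = -4360/12761 - 1*44280 = -4360/12761 - 44280 = -565061440/12761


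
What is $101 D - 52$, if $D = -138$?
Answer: $-13990$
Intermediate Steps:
$101 D - 52 = 101 \left(-138\right) - 52 = -13938 - 52 = -13990$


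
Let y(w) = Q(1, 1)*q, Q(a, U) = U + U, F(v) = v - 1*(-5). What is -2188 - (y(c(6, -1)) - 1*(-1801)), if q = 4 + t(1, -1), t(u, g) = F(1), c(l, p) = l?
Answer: -4009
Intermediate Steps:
F(v) = 5 + v (F(v) = v + 5 = 5 + v)
Q(a, U) = 2*U
t(u, g) = 6 (t(u, g) = 5 + 1 = 6)
q = 10 (q = 4 + 6 = 10)
y(w) = 20 (y(w) = (2*1)*10 = 2*10 = 20)
-2188 - (y(c(6, -1)) - 1*(-1801)) = -2188 - (20 - 1*(-1801)) = -2188 - (20 + 1801) = -2188 - 1*1821 = -2188 - 1821 = -4009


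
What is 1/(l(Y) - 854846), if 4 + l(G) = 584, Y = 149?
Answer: -1/854266 ≈ -1.1706e-6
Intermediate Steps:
l(G) = 580 (l(G) = -4 + 584 = 580)
1/(l(Y) - 854846) = 1/(580 - 854846) = 1/(-854266) = -1/854266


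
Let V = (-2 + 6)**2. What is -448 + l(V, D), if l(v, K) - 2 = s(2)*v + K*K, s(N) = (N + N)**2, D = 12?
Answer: -46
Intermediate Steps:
s(N) = 4*N**2 (s(N) = (2*N)**2 = 4*N**2)
V = 16 (V = 4**2 = 16)
l(v, K) = 2 + K**2 + 16*v (l(v, K) = 2 + ((4*2**2)*v + K*K) = 2 + ((4*4)*v + K**2) = 2 + (16*v + K**2) = 2 + (K**2 + 16*v) = 2 + K**2 + 16*v)
-448 + l(V, D) = -448 + (2 + 12**2 + 16*16) = -448 + (2 + 144 + 256) = -448 + 402 = -46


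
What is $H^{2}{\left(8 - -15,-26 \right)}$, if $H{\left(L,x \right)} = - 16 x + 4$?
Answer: $176400$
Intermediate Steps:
$H{\left(L,x \right)} = 4 - 16 x$
$H^{2}{\left(8 - -15,-26 \right)} = \left(4 - -416\right)^{2} = \left(4 + 416\right)^{2} = 420^{2} = 176400$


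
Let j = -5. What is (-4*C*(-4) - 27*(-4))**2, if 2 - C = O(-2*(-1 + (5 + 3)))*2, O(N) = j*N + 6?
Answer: 5253264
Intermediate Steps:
O(N) = 6 - 5*N (O(N) = -5*N + 6 = 6 - 5*N)
C = -150 (C = 2 - (6 - (-10)*(-1 + (5 + 3)))*2 = 2 - (6 - (-10)*(-1 + 8))*2 = 2 - (6 - (-10)*7)*2 = 2 - (6 - 5*(-14))*2 = 2 - (6 + 70)*2 = 2 - 76*2 = 2 - 1*152 = 2 - 152 = -150)
(-4*C*(-4) - 27*(-4))**2 = (-(-600)*(-4) - 27*(-4))**2 = (-4*600 + 108)**2 = (-2400 + 108)**2 = (-2292)**2 = 5253264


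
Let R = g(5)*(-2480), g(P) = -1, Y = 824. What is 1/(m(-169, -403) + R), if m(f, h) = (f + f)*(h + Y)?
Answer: -1/139818 ≈ -7.1522e-6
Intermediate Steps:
m(f, h) = 2*f*(824 + h) (m(f, h) = (f + f)*(h + 824) = (2*f)*(824 + h) = 2*f*(824 + h))
R = 2480 (R = -1*(-2480) = 2480)
1/(m(-169, -403) + R) = 1/(2*(-169)*(824 - 403) + 2480) = 1/(2*(-169)*421 + 2480) = 1/(-142298 + 2480) = 1/(-139818) = -1/139818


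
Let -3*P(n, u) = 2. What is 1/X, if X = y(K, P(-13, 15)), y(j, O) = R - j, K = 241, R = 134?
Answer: -1/107 ≈ -0.0093458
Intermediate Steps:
P(n, u) = -⅔ (P(n, u) = -⅓*2 = -⅔)
y(j, O) = 134 - j
X = -107 (X = 134 - 1*241 = 134 - 241 = -107)
1/X = 1/(-107) = -1/107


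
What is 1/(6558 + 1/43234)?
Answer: 43234/283528573 ≈ 0.00015249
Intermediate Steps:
1/(6558 + 1/43234) = 1/(283528573/43234) = 43234/283528573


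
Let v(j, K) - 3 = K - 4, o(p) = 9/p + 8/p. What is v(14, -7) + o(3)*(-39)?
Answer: -229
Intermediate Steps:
o(p) = 17/p
v(j, K) = -1 + K (v(j, K) = 3 + (K - 4) = 3 + (-4 + K) = -1 + K)
v(14, -7) + o(3)*(-39) = (-1 - 7) + (17/3)*(-39) = -8 + (17*(1/3))*(-39) = -8 + (17/3)*(-39) = -8 - 221 = -229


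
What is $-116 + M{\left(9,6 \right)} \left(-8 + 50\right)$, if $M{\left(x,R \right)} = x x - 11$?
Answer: $2824$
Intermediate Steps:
$M{\left(x,R \right)} = -11 + x^{2}$ ($M{\left(x,R \right)} = x^{2} - 11 = -11 + x^{2}$)
$-116 + M{\left(9,6 \right)} \left(-8 + 50\right) = -116 + \left(-11 + 9^{2}\right) \left(-8 + 50\right) = -116 + \left(-11 + 81\right) 42 = -116 + 70 \cdot 42 = -116 + 2940 = 2824$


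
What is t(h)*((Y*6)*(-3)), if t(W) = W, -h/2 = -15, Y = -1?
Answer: 540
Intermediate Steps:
h = 30 (h = -2*(-15) = 30)
t(h)*((Y*6)*(-3)) = 30*(-1*6*(-3)) = 30*(-6*(-3)) = 30*18 = 540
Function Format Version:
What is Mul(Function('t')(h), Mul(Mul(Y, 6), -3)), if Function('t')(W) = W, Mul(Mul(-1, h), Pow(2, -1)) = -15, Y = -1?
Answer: 540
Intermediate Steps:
h = 30 (h = Mul(-2, -15) = 30)
Mul(Function('t')(h), Mul(Mul(Y, 6), -3)) = Mul(30, Mul(Mul(-1, 6), -3)) = Mul(30, Mul(-6, -3)) = Mul(30, 18) = 540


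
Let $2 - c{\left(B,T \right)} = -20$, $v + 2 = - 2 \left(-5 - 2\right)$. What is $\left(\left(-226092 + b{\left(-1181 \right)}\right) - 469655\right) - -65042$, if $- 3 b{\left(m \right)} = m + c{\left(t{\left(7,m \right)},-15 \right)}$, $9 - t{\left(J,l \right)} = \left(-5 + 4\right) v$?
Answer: $- \frac{1890956}{3} \approx -6.3032 \cdot 10^{5}$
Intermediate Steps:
$v = 12$ ($v = -2 - 2 \left(-5 - 2\right) = -2 - -14 = -2 + 14 = 12$)
$t{\left(J,l \right)} = 21$ ($t{\left(J,l \right)} = 9 - \left(-5 + 4\right) 12 = 9 - \left(-1\right) 12 = 9 - -12 = 9 + 12 = 21$)
$c{\left(B,T \right)} = 22$ ($c{\left(B,T \right)} = 2 - -20 = 2 + 20 = 22$)
$b{\left(m \right)} = - \frac{22}{3} - \frac{m}{3}$ ($b{\left(m \right)} = - \frac{m + 22}{3} = - \frac{22 + m}{3} = - \frac{22}{3} - \frac{m}{3}$)
$\left(\left(-226092 + b{\left(-1181 \right)}\right) - 469655\right) - -65042 = \left(\left(-226092 - - \frac{1159}{3}\right) - 469655\right) - -65042 = \left(\left(-226092 + \left(- \frac{22}{3} + \frac{1181}{3}\right)\right) - 469655\right) + 65042 = \left(\left(-226092 + \frac{1159}{3}\right) - 469655\right) + 65042 = \left(- \frac{677117}{3} - 469655\right) + 65042 = - \frac{2086082}{3} + 65042 = - \frac{1890956}{3}$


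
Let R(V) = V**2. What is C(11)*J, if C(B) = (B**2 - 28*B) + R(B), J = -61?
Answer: 4026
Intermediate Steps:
C(B) = -28*B + 2*B**2 (C(B) = (B**2 - 28*B) + B**2 = -28*B + 2*B**2)
C(11)*J = (2*11*(-14 + 11))*(-61) = (2*11*(-3))*(-61) = -66*(-61) = 4026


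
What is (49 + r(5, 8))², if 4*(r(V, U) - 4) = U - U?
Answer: 2809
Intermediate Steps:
r(V, U) = 4 (r(V, U) = 4 + (U - U)/4 = 4 + (¼)*0 = 4 + 0 = 4)
(49 + r(5, 8))² = (49 + 4)² = 53² = 2809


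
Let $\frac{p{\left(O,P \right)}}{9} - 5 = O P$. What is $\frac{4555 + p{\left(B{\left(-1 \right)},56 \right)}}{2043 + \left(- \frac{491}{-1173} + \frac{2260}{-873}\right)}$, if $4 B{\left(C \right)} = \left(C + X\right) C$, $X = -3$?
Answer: $\frac{871107336}{348311485} \approx 2.5009$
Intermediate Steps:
$B{\left(C \right)} = \frac{C \left(-3 + C\right)}{4}$ ($B{\left(C \right)} = \frac{\left(C - 3\right) C}{4} = \frac{\left(-3 + C\right) C}{4} = \frac{C \left(-3 + C\right)}{4}$)
$p{\left(O,P \right)} = 45 + 9 O P$
$\frac{4555 + p{\left(B{\left(-1 \right)},56 \right)}}{2043 + \left(- \frac{491}{-1173} + \frac{2260}{-873}\right)} = \frac{4555 + \left(45 + 9 \cdot \frac{1}{4} \left(-1\right) \left(-3 - 1\right) 56\right)}{2043 + \left(- \frac{491}{-1173} + \frac{2260}{-873}\right)} = \frac{4555 + \left(45 + 9 \cdot \frac{1}{4} \left(-1\right) \left(-4\right) 56\right)}{2043 + \left(\left(-491\right) \left(- \frac{1}{1173}\right) + 2260 \left(- \frac{1}{873}\right)\right)} = \frac{4555 + \left(45 + 9 \cdot 1 \cdot 56\right)}{2043 + \left(\frac{491}{1173} - \frac{2260}{873}\right)} = \frac{4555 + \left(45 + 504\right)}{2043 - \frac{740779}{341343}} = \frac{4555 + 549}{\frac{696622970}{341343}} = 5104 \cdot \frac{341343}{696622970} = \frac{871107336}{348311485}$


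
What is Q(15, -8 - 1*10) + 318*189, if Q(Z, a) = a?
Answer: 60084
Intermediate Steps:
Q(15, -8 - 1*10) + 318*189 = (-8 - 1*10) + 318*189 = (-8 - 10) + 60102 = -18 + 60102 = 60084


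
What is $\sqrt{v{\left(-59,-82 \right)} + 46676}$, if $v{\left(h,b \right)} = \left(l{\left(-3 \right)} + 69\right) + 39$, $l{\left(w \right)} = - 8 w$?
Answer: $2 \sqrt{11702} \approx 216.35$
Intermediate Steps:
$v{\left(h,b \right)} = 132$ ($v{\left(h,b \right)} = \left(\left(-8\right) \left(-3\right) + 69\right) + 39 = \left(24 + 69\right) + 39 = 93 + 39 = 132$)
$\sqrt{v{\left(-59,-82 \right)} + 46676} = \sqrt{132 + 46676} = \sqrt{46808} = 2 \sqrt{11702}$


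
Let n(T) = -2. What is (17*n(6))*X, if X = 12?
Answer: -408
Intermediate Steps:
(17*n(6))*X = (17*(-2))*12 = -34*12 = -408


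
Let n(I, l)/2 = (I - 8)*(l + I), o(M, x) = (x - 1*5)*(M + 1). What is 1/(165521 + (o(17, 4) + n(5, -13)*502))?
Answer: 1/189599 ≈ 5.2743e-6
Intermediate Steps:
o(M, x) = (1 + M)*(-5 + x) (o(M, x) = (x - 5)*(1 + M) = (-5 + x)*(1 + M) = (1 + M)*(-5 + x))
n(I, l) = 2*(-8 + I)*(I + l) (n(I, l) = 2*((I - 8)*(l + I)) = 2*((-8 + I)*(I + l)) = 2*(-8 + I)*(I + l))
1/(165521 + (o(17, 4) + n(5, -13)*502)) = 1/(165521 + ((-5 + 4 - 5*17 + 17*4) + (-16*5 - 16*(-13) + 2*5**2 + 2*5*(-13))*502)) = 1/(165521 + ((-5 + 4 - 85 + 68) + (-80 + 208 + 2*25 - 130)*502)) = 1/(165521 + (-18 + (-80 + 208 + 50 - 130)*502)) = 1/(165521 + (-18 + 48*502)) = 1/(165521 + (-18 + 24096)) = 1/(165521 + 24078) = 1/189599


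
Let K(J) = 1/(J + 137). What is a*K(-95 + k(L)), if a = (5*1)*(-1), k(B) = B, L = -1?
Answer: -5/41 ≈ -0.12195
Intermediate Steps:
a = -5 (a = 5*(-1) = -5)
K(J) = 1/(137 + J)
a*K(-95 + k(L)) = -5/(137 + (-95 - 1)) = -5/(137 - 96) = -5/41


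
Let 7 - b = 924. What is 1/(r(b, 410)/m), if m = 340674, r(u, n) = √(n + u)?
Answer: -113558*I*√3/13 ≈ -15130.0*I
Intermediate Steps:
b = -917 (b = 7 - 1*924 = 7 - 924 = -917)
1/(r(b, 410)/m) = 1/(√(410 - 917)/340674) = 1/(√(-507)*(1/340674)) = 1/((13*I*√3)*(1/340674)) = 1/(13*I*√3/340674) = -113558*I*√3/13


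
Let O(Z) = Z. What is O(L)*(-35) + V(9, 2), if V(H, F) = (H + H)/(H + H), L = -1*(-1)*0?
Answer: 1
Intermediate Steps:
L = 0 (L = 1*0 = 0)
V(H, F) = 1 (V(H, F) = (2*H)/((2*H)) = (2*H)*(1/(2*H)) = 1)
O(L)*(-35) + V(9, 2) = 0*(-35) + 1 = 0 + 1 = 1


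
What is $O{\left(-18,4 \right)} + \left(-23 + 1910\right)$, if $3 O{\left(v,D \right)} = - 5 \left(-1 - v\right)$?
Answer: $\frac{5576}{3} \approx 1858.7$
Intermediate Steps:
$O{\left(v,D \right)} = \frac{5}{3} + \frac{5 v}{3}$ ($O{\left(v,D \right)} = \frac{\left(-5\right) \left(-1 - v\right)}{3} = \frac{5 + 5 v}{3} = \frac{5}{3} + \frac{5 v}{3}$)
$O{\left(-18,4 \right)} + \left(-23 + 1910\right) = \left(\frac{5}{3} + \frac{5}{3} \left(-18\right)\right) + \left(-23 + 1910\right) = \left(\frac{5}{3} - 30\right) + 1887 = - \frac{85}{3} + 1887 = \frac{5576}{3}$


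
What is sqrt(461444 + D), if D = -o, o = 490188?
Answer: 2*I*sqrt(7186) ≈ 169.54*I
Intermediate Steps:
D = -490188 (D = -1*490188 = -490188)
sqrt(461444 + D) = sqrt(461444 - 490188) = sqrt(-28744) = 2*I*sqrt(7186)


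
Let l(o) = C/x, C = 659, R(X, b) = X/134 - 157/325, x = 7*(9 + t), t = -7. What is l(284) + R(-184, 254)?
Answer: 13783859/304850 ≈ 45.215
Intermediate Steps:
x = 14 (x = 7*(9 - 7) = 7*2 = 14)
R(X, b) = -157/325 + X/134 (R(X, b) = X*(1/134) - 157*1/325 = X/134 - 157/325 = -157/325 + X/134)
l(o) = 659/14
l(284) + R(-184, 254) = 659/14 + (-157/325 + (1/134)*(-184)) = 659/14 + (-157/325 - 92/67) = 659/14 - 40419/21775 = 13783859/304850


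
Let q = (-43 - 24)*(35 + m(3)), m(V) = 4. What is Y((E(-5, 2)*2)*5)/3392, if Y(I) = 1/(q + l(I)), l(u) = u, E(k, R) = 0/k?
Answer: -1/8863296 ≈ -1.1282e-7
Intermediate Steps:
E(k, R) = 0
q = -2613 (q = (-43 - 24)*(35 + 4) = -67*39 = -2613)
Y(I) = 1/(-2613 + I)
Y((E(-5, 2)*2)*5)/3392 = 1/(-2613 + (0*2)*5*3392) = (1/3392)/(-2613 + 0*5) = (1/3392)/(-2613 + 0) = (1/3392)/(-2613) = -1/2613*1/3392 = -1/8863296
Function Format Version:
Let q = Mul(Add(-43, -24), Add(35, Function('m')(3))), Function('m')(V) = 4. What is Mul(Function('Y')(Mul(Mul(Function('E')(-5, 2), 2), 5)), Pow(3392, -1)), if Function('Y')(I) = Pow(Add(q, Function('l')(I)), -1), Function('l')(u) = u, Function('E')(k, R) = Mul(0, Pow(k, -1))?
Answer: Rational(-1, 8863296) ≈ -1.1282e-7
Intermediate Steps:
Function('E')(k, R) = 0
q = -2613 (q = Mul(Add(-43, -24), Add(35, 4)) = Mul(-67, 39) = -2613)
Function('Y')(I) = Pow(Add(-2613, I), -1)
Mul(Function('Y')(Mul(Mul(Function('E')(-5, 2), 2), 5)), Pow(3392, -1)) = Mul(Pow(Add(-2613, Mul(Mul(0, 2), 5)), -1), Pow(3392, -1)) = Mul(Pow(Add(-2613, Mul(0, 5)), -1), Rational(1, 3392)) = Mul(Pow(Add(-2613, 0), -1), Rational(1, 3392)) = Mul(Pow(-2613, -1), Rational(1, 3392)) = Mul(Rational(-1, 2613), Rational(1, 3392)) = Rational(-1, 8863296)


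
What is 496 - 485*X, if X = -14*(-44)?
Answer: -298264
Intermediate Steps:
X = 616
496 - 485*X = 496 - 485*616 = 496 - 298760 = -298264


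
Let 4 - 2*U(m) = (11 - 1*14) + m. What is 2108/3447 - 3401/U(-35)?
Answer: -3892993/24129 ≈ -161.34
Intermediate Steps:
U(m) = 7/2 - m/2 (U(m) = 2 - ((11 - 1*14) + m)/2 = 2 - ((11 - 14) + m)/2 = 2 - (-3 + m)/2 = 2 + (3/2 - m/2) = 7/2 - m/2)
2108/3447 - 3401/U(-35) = 2108/3447 - 3401/(7/2 - ½*(-35)) = 2108*(1/3447) - 3401/(7/2 + 35/2) = 2108/3447 - 3401/21 = -3892993/24129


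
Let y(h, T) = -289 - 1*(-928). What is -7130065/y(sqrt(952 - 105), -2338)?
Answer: -7130065/639 ≈ -11158.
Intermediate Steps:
y(h, T) = 639 (y(h, T) = -289 + 928 = 639)
-7130065/y(sqrt(952 - 105), -2338) = -7130065/639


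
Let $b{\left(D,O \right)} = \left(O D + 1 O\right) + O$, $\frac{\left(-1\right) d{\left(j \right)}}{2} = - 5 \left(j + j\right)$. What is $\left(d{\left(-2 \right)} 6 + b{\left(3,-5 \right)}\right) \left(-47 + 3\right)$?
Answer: $11660$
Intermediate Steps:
$d{\left(j \right)} = 20 j$ ($d{\left(j \right)} = - 2 \left(- 5 \left(j + j\right)\right) = - 2 \left(- 5 \cdot 2 j\right) = - 2 \left(- 10 j\right) = 20 j$)
$b{\left(D,O \right)} = 2 O + D O$ ($b{\left(D,O \right)} = \left(D O + O\right) + O = \left(O + D O\right) + O = 2 O + D O$)
$\left(d{\left(-2 \right)} 6 + b{\left(3,-5 \right)}\right) \left(-47 + 3\right) = \left(20 \left(-2\right) 6 - 5 \left(2 + 3\right)\right) \left(-47 + 3\right) = \left(\left(-40\right) 6 - 25\right) \left(-44\right) = \left(-240 - 25\right) \left(-44\right) = \left(-265\right) \left(-44\right) = 11660$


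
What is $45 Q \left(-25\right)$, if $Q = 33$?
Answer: $-37125$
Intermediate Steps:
$45 Q \left(-25\right) = 45 \cdot 33 \left(-25\right) = 1485 \left(-25\right) = -37125$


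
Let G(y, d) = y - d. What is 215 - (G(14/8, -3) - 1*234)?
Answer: 1777/4 ≈ 444.25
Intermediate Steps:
215 - (G(14/8, -3) - 1*234) = 215 - ((14/8 - 1*(-3)) - 1*234) = 215 - ((14*(⅛) + 3) - 234) = 215 - ((7/4 + 3) - 234) = 215 - (19/4 - 234) = 215 - 1*(-917/4) = 215 + 917/4 = 1777/4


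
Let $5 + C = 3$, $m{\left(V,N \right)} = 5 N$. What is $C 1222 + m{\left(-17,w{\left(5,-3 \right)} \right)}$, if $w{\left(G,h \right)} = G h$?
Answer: $-2519$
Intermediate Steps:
$C = -2$ ($C = -5 + 3 = -2$)
$C 1222 + m{\left(-17,w{\left(5,-3 \right)} \right)} = \left(-2\right) 1222 + 5 \cdot 5 \left(-3\right) = -2444 + 5 \left(-15\right) = -2444 - 75 = -2519$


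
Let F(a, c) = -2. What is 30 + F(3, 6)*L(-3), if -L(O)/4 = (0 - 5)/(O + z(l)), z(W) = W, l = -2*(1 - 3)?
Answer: -10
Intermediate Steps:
l = 4 (l = -2*(-2) = 4)
L(O) = 20/(4 + O) (L(O) = -4*(0 - 5)/(O + 4) = -(-20)/(4 + O) = 20/(4 + O))
30 + F(3, 6)*L(-3) = 30 - 40/(4 - 3) = 30 - 40/1 = 30 - 40 = -10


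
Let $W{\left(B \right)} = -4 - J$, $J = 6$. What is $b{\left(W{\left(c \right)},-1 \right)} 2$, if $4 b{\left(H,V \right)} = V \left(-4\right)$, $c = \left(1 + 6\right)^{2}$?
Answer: $2$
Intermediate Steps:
$c = 49$ ($c = 7^{2} = 49$)
$W{\left(B \right)} = -10$ ($W{\left(B \right)} = -4 - 6 = -10$)
$b{\left(H,V \right)} = - V$ ($b{\left(H,V \right)} = \frac{V \left(-4\right)}{4} = \frac{\left(-4\right) V}{4} = - V$)
$b{\left(W{\left(c \right)},-1 \right)} 2 = \left(-1\right) \left(-1\right) 2 = 1 \cdot 2 = 2$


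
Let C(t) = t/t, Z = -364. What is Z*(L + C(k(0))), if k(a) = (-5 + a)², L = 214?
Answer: -78260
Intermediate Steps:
C(t) = 1
Z*(L + C(k(0))) = -364*(214 + 1) = -364*215 = -78260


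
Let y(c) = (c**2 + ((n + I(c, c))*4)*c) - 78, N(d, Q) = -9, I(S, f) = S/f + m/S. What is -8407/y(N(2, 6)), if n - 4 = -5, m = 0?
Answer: -8407/3 ≈ -2802.3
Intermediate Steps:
I(S, f) = S/f (I(S, f) = S/f + 0/S = S/f + 0 = S/f)
n = -1 (n = 4 - 5 = -1)
y(c) = -78 + c**2 (y(c) = (c**2 + ((-1 + c/c)*4)*c) - 78 = (c**2 + ((-1 + 1)*4)*c) - 78 = (c**2 + (0*4)*c) - 78 = (c**2 + 0*c) - 78 = (c**2 + 0) - 78 = c**2 - 78 = -78 + c**2)
-8407/y(N(2, 6)) = -8407/(-78 + (-9)**2) = -8407/(-78 + 81) = -8407/3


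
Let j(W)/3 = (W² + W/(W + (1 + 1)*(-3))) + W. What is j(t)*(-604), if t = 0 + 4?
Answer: -32616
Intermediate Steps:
t = 4
j(W) = 3*W + 3*W² + 3*W/(-6 + W) (j(W) = 3*((W² + W/(W + (1 + 1)*(-3))) + W) = 3*((W² + W/(W + 2*(-3))) + W) = 3*((W² + W/(W - 6)) + W) = 3*((W² + W/(-6 + W)) + W) = 3*(W + W² + W/(-6 + W)) = 3*W + 3*W² + 3*W/(-6 + W))
j(t)*(-604) = (3*4*(-5 + 4² - 5*4)/(-6 + 4))*(-604) = (3*4*(-5 + 16 - 20)/(-2))*(-604) = (3*4*(-½)*(-9))*(-604) = 54*(-604) = -32616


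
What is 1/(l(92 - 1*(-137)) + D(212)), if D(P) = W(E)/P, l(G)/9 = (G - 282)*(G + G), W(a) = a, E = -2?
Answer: -106/23157397 ≈ -4.5774e-6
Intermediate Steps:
l(G) = 18*G*(-282 + G) (l(G) = 9*((G - 282)*(G + G)) = 9*((-282 + G)*(2*G)) = 9*(2*G*(-282 + G)) = 18*G*(-282 + G))
D(P) = -2/P
1/(l(92 - 1*(-137)) + D(212)) = 1/(18*(92 - 1*(-137))*(-282 + (92 - 1*(-137))) - 2/212) = 1/(18*(92 + 137)*(-282 + (92 + 137)) - 2*1/212) = 1/(18*229*(-282 + 229) - 1/106) = 1/(18*229*(-53) - 1/106) = 1/(-218466 - 1/106) = 1/(-23157397/106) = -106/23157397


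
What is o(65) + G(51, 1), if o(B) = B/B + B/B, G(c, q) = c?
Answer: 53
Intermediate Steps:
o(B) = 2 (o(B) = 1 + 1 = 2)
o(65) + G(51, 1) = 2 + 51 = 53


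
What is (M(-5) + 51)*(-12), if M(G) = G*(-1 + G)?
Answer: -972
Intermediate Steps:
(M(-5) + 51)*(-12) = (-5*(-1 - 5) + 51)*(-12) = (-5*(-6) + 51)*(-12) = (30 + 51)*(-12) = 81*(-12) = -972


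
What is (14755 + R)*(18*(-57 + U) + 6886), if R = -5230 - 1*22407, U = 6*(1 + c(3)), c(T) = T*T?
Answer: -89401080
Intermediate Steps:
c(T) = T**2
U = 60 (U = 6*(1 + 3**2) = 6*(1 + 9) = 6*10 = 60)
R = -27637 (R = -5230 - 22407 = -27637)
(14755 + R)*(18*(-57 + U) + 6886) = (14755 - 27637)*(18*(-57 + 60) + 6886) = -12882*(18*3 + 6886) = -12882*(54 + 6886) = -12882*6940 = -89401080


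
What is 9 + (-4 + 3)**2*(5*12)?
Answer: 69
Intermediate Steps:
9 + (-4 + 3)**2*(5*12) = 9 + (-1)**2*60 = 9 + 1*60 = 9 + 60 = 69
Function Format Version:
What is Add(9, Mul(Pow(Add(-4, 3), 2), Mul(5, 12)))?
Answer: 69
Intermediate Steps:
Add(9, Mul(Pow(Add(-4, 3), 2), Mul(5, 12))) = Add(9, Mul(Pow(-1, 2), 60)) = Add(9, Mul(1, 60)) = Add(9, 60) = 69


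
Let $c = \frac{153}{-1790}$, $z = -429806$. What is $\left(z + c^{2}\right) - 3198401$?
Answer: $- \frac{11625138025291}{3204100} \approx -3.6282 \cdot 10^{6}$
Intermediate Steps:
$c = - \frac{153}{1790}$ ($c = 153 \left(- \frac{1}{1790}\right) = - \frac{153}{1790} \approx -0.085475$)
$\left(z + c^{2}\right) - 3198401 = \left(-429806 + \left(- \frac{153}{1790}\right)^{2}\right) - 3198401 = \left(-429806 + \frac{23409}{3204100}\right) - 3198401 = - \frac{1377141381191}{3204100} - 3198401 = - \frac{11625138025291}{3204100}$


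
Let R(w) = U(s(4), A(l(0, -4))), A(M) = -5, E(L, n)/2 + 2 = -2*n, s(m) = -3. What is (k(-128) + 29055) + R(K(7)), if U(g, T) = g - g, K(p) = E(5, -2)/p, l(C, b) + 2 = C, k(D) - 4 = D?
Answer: 28931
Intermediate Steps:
k(D) = 4 + D
E(L, n) = -4 - 4*n (E(L, n) = -4 + 2*(-2*n) = -4 - 4*n)
l(C, b) = -2 + C
K(p) = 4/p (K(p) = (-4 - 4*(-2))/p = (-4 + 8)/p = 4/p)
U(g, T) = 0
R(w) = 0
(k(-128) + 29055) + R(K(7)) = ((4 - 128) + 29055) + 0 = (-124 + 29055) + 0 = 28931 + 0 = 28931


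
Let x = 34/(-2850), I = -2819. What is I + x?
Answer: -4017092/1425 ≈ -2819.0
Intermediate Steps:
x = -17/1425 (x = 34*(-1/2850) = -17/1425 ≈ -0.011930)
I + x = -2819 - 17/1425 = -4017092/1425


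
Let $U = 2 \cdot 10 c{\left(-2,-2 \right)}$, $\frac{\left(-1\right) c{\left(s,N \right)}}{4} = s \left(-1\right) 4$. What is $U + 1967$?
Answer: $1327$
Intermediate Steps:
$c{\left(s,N \right)} = 16 s$ ($c{\left(s,N \right)} = - 4 s \left(-1\right) 4 = - 4 - s 4 = - 4 \left(- 4 s\right) = 16 s$)
$U = -640$ ($U = 2 \cdot 10 \cdot 16 \left(-2\right) = 20 \left(-32\right) = -640$)
$U + 1967 = -640 + 1967 = 1327$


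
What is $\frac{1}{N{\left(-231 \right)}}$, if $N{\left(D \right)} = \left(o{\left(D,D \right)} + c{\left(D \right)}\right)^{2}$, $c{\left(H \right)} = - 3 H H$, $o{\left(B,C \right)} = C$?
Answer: $\frac{1}{25700578596} \approx 3.891 \cdot 10^{-11}$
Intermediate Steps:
$c{\left(H \right)} = - 3 H^{2}$
$N{\left(D \right)} = \left(D - 3 D^{2}\right)^{2}$
$\frac{1}{N{\left(-231 \right)}} = \frac{1}{\left(-231\right)^{2} \left(-1 + 3 \left(-231\right)\right)^{2}} = \frac{1}{53361 \left(-1 - 693\right)^{2}} = \frac{1}{53361 \left(-694\right)^{2}} = \frac{1}{53361 \cdot 481636} = \frac{1}{25700578596}$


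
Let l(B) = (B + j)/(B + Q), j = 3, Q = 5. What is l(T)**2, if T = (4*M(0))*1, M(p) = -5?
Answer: 289/225 ≈ 1.2844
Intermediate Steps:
T = -20 (T = (4*(-5))*1 = -20*1 = -20)
l(B) = (3 + B)/(5 + B) (l(B) = (B + 3)/(B + 5) = (3 + B)/(5 + B))
l(T)**2 = ((3 - 20)/(5 - 20))**2 = (-17/(-15))**2 = (-1/15*(-17))**2 = (17/15)**2 = 289/225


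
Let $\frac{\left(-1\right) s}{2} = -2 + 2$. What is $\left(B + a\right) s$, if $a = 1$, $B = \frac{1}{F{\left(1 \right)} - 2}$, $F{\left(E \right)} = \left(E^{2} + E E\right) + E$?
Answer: $0$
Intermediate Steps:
$F{\left(E \right)} = E + 2 E^{2}$ ($F{\left(E \right)} = \left(E^{2} + E^{2}\right) + E = 2 E^{2} + E = E + 2 E^{2}$)
$B = 1$ ($B = \frac{1}{1 \left(1 + 2 \cdot 1\right) - 2} = \frac{1}{1 \left(1 + 2\right) - 2} = \frac{1}{1 \cdot 3 - 2} = \frac{1}{3 - 2} = 1^{-1} = 1$)
$s = 0$ ($s = - 2 \left(-2 + 2\right) = \left(-2\right) 0 = 0$)
$\left(B + a\right) s = \left(1 + 1\right) 0 = 2 \cdot 0 = 0$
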